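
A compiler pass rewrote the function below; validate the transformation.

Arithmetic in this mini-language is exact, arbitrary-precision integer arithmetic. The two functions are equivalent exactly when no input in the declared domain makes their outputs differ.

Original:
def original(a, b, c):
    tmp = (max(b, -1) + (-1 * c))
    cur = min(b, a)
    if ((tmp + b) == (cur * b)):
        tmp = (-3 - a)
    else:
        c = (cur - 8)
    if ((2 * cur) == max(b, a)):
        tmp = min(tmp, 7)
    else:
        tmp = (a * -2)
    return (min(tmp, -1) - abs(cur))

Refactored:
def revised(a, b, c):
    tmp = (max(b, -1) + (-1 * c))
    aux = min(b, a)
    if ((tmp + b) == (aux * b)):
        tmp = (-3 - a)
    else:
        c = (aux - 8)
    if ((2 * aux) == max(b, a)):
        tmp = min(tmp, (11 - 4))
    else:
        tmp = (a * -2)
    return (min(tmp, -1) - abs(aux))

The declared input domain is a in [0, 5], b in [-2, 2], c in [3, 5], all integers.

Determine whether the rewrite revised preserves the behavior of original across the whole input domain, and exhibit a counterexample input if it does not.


The two are interchangeable: local variable names differ; constant usage differs; arithmetic usage differs, and every declared input agrees.
As a probe, take a=3, b=0, c=5: original runs tmp becomes -5; next cur becomes 0; next ((tmp + b) == (cur * b)) evaluates to false; next c becomes -8; next ((2 * cur) == max(b, a)) evaluates to false; next tmp becomes -6; next final value -6; revised runs tmp becomes -5; next aux becomes 0; next ((tmp + b) == (aux * b)) evaluates to false; next c becomes -8; next ((2 * aux) == max(b, a)) evaluates to false; next tmp becomes -6; next final value -6; both end at -6.
Sweeping the whole domain (90 inputs) finds no disagreement.
verdict: equivalent


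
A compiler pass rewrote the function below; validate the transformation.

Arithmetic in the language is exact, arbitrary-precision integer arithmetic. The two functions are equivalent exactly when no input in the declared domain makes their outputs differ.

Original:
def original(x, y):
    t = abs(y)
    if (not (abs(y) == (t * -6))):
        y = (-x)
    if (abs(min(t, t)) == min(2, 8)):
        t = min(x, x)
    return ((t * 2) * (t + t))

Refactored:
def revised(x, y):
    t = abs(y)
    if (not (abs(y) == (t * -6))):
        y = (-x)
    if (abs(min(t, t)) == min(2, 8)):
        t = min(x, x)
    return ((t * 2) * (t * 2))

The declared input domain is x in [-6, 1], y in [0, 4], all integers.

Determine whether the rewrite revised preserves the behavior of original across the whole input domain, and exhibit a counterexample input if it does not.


Equivalent — the differences include arithmetic usage differs, plus constant usage differs, yet no declared input distinguishes the two.
One worked example (x=-6, y=1) — original: t=1, then (not (abs(y) == (t * -6))) is true, then y=6, then (abs(min(t, t)) == min(2, 8)) is false, then returns 4; revised: t=1, then (not (abs(y) == (t * -6))) is true, then y=6, then (abs(min(t, t)) == min(2, 8)) is false, then returns 4; agreement on 4.
An exhaustive pass over the 40 declared inputs shows identical outputs.
verdict: equivalent


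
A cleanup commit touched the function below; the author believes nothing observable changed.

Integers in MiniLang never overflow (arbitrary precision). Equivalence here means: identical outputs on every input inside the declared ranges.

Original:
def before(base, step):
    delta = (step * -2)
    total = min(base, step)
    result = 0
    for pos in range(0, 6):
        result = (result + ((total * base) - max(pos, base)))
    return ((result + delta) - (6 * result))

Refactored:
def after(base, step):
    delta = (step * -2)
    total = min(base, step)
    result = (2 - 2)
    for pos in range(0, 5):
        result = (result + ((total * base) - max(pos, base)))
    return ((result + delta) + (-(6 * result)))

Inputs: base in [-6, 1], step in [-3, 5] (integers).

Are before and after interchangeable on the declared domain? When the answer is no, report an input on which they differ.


Take base=-6, step=-3.
before: delta becomes 6; next total becomes -6; next result becomes 0; next at pos=0:; next result becomes 36; next at pos=1:; next result becomes 71; next at pos=2:; next result becomes 105; next at pos=3:; next result becomes 138; next at pos=4:; next result becomes 170; next at pos=5:; next result becomes 201; next final value -999
after: delta becomes 6; next total becomes -6; next result becomes 0; next at pos=0:; next result becomes 36; next at pos=1:; next result becomes 71; next at pos=2:; next result becomes 105; next at pos=3:; next result becomes 138; next at pos=4:; next result becomes 170; next final value -844
-999 against -844: the behavior changed.
verdict: not equivalent; witness: base=-6, step=-3


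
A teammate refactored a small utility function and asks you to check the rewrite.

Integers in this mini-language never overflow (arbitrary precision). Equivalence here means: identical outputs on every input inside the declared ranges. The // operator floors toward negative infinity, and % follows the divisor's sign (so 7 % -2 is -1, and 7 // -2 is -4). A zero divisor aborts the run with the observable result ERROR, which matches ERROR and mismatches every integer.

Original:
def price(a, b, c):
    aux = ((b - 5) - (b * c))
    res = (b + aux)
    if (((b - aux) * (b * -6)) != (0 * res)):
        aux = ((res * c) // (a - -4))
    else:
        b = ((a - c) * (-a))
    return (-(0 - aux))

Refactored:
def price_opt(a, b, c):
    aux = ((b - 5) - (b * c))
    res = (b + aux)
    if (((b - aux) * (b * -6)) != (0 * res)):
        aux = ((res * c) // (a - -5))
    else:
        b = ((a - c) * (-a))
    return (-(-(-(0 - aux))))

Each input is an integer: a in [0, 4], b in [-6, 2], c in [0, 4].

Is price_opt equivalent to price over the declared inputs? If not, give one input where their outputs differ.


The rewrite breaks on a=0, b=-6, c=2, where the results are -3 and -2.
price: aux := 1 | res := -5 | (((b - aux) * (b * -6)) != (0 * res)): true | aux := -3 | result -3
price_opt: aux := 1 | res := -5 | (((b - aux) * (b * -6)) != (0 * res)): true | aux := -2 | result -2
verdict: not equivalent; witness: a=0, b=-6, c=2


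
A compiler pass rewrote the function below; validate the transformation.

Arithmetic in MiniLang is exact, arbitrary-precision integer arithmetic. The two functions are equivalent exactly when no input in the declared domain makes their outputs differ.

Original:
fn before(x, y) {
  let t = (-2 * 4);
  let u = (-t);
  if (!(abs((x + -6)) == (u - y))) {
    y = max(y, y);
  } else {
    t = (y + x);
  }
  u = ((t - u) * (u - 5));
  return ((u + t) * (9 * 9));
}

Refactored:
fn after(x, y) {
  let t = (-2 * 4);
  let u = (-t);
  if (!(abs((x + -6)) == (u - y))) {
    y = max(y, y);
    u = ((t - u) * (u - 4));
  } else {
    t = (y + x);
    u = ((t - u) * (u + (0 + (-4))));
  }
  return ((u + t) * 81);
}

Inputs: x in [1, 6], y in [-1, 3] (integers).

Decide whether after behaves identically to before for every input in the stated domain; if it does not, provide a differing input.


These are not equivalent — on x=1, y=-1 the outputs split (-4536 vs -5832).
before: t becomes -8; next u becomes 8; next (!(abs((x + -6)) == (u - y))) evaluates to true; next y becomes -1; next u becomes -48; next final value -4536
after: t becomes -8; next u becomes 8; next (!(abs((x + -6)) == (u - y))) evaluates to true; next y becomes -1; next u becomes -64; next final value -5832
verdict: not equivalent; witness: x=1, y=-1


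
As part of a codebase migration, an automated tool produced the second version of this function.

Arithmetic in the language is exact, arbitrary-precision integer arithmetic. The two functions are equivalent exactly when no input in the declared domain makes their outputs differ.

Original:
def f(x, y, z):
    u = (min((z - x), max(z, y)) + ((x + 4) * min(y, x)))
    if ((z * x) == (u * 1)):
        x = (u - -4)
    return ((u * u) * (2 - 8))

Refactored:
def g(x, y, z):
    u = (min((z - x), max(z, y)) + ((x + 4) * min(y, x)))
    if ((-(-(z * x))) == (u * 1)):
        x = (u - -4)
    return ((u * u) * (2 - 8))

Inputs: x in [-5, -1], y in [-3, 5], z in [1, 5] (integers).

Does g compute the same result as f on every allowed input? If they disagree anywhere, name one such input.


Behavior is preserved: although same computation, different form, the outputs never diverge.
As a probe, take x=-3, y=1, z=2: f runs u becomes -1; next ((z * x) == (u * 1)) evaluates to false; next final value -6; g runs u becomes -1; next ((-(-(z * x))) == (u * 1)) evaluates to false; next final value -6; both end at -6.
Sweeping the whole domain (225 inputs) finds no disagreement.
verdict: equivalent


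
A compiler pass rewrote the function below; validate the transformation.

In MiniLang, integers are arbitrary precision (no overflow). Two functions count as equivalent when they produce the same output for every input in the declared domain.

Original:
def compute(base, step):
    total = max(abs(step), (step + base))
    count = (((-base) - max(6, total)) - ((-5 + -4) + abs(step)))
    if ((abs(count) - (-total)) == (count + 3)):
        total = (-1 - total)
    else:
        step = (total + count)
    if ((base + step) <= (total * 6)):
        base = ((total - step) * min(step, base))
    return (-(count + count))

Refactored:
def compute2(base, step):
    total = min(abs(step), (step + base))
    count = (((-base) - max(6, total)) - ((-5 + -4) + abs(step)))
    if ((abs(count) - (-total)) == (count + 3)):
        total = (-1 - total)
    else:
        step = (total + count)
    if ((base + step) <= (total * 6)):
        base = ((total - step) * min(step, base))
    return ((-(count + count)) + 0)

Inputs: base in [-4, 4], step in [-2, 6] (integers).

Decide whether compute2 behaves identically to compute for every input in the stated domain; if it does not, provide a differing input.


There is a counterexample at base=1, step=6: 10 on one side, 8 on the other.
compute: total = 7; count = -5; ((abs(count) - (-total)) == (count + 3)) -> false; step = 2; ((base + step) <= (total * 6)) -> true; base = 5; return 10
compute2: total = 6; count = -4; ((abs(count) - (-total)) == (count + 3)) -> false; step = 2; ((base + step) <= (total * 6)) -> true; base = 4; return 8
verdict: not equivalent; witness: base=1, step=6


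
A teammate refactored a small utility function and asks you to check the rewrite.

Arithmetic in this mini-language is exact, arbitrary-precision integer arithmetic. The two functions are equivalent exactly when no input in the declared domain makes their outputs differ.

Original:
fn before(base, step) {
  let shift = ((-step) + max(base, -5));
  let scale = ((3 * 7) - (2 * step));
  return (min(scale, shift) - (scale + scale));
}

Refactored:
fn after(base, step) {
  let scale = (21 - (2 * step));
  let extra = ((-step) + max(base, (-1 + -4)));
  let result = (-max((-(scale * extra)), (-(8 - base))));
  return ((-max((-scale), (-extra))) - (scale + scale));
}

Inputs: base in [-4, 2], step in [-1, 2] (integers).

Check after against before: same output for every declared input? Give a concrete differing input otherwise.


Equivalent. The suspicious edit (`7` became `8`) never changes the result for any input inside the declared domain.
Every one of the 28 inputs gives matching results.
Tracing base=2, step=0: before: shift=2, then scale=21, then returns -40 | after: scale=21, then extra=2, then result=6, then returns -40 — matching result -40.
verdict: equivalent


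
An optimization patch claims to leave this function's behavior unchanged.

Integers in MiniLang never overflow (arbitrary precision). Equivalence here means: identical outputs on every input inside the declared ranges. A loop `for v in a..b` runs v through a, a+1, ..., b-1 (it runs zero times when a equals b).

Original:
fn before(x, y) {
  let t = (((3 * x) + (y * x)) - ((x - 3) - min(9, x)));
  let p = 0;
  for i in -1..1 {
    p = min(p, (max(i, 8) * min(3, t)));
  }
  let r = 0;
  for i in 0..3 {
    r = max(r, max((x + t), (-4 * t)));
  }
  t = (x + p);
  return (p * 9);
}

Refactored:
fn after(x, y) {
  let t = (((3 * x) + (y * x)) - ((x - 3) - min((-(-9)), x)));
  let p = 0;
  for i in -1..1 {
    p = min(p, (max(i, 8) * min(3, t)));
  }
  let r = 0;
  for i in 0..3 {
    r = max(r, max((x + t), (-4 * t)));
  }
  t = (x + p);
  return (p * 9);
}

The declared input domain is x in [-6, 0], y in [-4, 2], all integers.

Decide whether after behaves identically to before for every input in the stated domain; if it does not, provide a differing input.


Equivalent — the differences include same computation, different form, yet no declared input distinguishes the two.
One worked example (x=-4, y=-4) — before: t = 7; p = 0; [i=-1]; p = 0; [i=0]; p = 0; r = 0; [i=0]; r = 3; [i=1]; r = 3; [i=2]; r = 3; t = -4; return 0; after: t = 7; p = 0; [i=-1]; p = 0; [i=0]; p = 0; r = 0; [i=0]; r = 3; [i=1]; r = 3; [i=2]; r = 3; t = -4; return 0; agreement on 0.
Every one of the 49 inputs gives matching results.
verdict: equivalent


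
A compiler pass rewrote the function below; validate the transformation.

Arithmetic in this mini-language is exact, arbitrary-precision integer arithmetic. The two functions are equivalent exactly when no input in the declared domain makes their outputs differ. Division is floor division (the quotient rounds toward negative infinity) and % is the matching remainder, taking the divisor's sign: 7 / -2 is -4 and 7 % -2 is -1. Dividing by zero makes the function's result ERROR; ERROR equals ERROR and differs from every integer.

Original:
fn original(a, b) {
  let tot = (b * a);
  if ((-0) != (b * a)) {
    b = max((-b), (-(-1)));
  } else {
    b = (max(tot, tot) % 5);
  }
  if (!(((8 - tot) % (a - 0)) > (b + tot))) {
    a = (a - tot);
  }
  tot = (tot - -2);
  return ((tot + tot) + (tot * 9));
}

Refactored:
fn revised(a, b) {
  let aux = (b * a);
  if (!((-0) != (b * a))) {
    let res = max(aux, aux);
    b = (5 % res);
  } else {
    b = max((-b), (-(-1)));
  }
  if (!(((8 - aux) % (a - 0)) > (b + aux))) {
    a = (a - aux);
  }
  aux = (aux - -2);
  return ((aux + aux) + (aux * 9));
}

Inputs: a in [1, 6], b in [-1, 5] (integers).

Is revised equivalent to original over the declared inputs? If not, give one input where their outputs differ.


These are not equivalent — on a=1, b=0 the outputs split (22 vs ERROR).
original: tot := 0 | ((-0) != (b * a)): false | b := 0 | (!(((8 - tot) % (a - 0)) > (b + tot))): true | a := 1 | tot := 2 | result 22
revised: aux := 0 | (!((-0) != (b * a))): true | res := 0 | divide-by-zero, output ERROR
verdict: not equivalent; witness: a=1, b=0


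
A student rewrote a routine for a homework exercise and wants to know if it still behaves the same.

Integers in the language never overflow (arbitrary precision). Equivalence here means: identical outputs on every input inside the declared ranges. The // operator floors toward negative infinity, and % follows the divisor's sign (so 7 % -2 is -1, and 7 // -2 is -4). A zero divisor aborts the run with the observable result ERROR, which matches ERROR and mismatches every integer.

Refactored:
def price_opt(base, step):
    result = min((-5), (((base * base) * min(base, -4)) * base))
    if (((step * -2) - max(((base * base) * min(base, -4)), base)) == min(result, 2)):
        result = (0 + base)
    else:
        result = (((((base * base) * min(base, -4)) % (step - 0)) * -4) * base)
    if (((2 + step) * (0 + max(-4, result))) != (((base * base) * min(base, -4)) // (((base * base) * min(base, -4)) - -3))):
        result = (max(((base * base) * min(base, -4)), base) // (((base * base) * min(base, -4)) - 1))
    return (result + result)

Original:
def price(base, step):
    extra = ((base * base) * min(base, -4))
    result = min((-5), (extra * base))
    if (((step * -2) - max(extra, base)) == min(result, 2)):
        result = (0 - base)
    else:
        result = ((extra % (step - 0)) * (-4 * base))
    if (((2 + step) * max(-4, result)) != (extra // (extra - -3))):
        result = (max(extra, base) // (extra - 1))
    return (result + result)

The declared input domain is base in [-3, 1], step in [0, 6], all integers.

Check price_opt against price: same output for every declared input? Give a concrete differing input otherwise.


base=1, step=2 yields -2 from price but 2 from price_opt.
verdict: not equivalent; witness: base=1, step=2


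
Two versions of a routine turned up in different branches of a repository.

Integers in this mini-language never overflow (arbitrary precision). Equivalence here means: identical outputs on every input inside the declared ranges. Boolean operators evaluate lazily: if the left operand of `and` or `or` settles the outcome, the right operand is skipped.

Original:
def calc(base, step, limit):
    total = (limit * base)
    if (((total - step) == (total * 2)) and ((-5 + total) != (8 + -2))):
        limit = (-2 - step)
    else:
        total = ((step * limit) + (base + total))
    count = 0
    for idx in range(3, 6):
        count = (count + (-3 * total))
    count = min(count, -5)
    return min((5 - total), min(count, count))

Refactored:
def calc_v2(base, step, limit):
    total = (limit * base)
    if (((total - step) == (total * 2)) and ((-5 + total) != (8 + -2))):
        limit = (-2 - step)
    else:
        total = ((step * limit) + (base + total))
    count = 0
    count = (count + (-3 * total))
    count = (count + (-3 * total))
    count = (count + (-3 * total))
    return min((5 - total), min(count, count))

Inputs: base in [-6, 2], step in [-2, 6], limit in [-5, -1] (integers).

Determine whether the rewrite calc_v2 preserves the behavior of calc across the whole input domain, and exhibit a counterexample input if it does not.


On input base=-6, step=0, limit=-1, calc returns -5 while calc_v2 returns 0.
verdict: not equivalent; witness: base=-6, step=0, limit=-1


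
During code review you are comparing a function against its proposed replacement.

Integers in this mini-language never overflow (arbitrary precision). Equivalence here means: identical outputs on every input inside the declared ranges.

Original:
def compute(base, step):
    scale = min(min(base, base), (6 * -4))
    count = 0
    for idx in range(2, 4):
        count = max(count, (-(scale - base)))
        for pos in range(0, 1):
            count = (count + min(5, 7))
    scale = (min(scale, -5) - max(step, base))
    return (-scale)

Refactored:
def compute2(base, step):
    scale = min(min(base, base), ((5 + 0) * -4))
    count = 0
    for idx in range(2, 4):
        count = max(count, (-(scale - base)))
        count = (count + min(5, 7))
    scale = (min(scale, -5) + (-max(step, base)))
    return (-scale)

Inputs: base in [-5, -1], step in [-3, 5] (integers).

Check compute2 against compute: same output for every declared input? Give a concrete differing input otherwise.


base=-5, step=-3 yields 21 from compute but 17 from compute2.
verdict: not equivalent; witness: base=-5, step=-3


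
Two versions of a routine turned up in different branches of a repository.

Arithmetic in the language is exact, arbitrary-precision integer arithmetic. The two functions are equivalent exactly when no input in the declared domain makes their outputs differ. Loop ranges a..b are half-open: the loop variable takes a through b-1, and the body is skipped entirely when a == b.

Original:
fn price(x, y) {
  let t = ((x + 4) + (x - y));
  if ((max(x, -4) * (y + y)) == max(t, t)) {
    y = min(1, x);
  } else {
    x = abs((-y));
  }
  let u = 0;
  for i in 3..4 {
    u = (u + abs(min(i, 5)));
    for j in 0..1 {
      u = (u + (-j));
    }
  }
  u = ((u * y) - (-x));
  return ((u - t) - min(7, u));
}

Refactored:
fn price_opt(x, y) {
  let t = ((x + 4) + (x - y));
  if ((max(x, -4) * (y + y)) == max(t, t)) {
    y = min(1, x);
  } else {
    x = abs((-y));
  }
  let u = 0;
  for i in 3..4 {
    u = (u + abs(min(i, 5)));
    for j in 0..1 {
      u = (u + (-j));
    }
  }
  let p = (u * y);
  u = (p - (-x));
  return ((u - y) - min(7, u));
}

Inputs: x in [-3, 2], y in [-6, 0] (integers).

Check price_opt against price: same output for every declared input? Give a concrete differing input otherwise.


Try x=-3, y=-6.
price: t becomes 4; next ((max(x, -4) * (y + y)) == max(t, t)) evaluates to false; next x becomes 6; next u becomes 0; next at i=3:; next u becomes 3; next at j=0:; next u becomes 3; next u becomes -12; next final value -4
price_opt: t becomes 4; next ((max(x, -4) * (y + y)) == max(t, t)) evaluates to false; next x becomes 6; next u becomes 0; next at i=3:; next u becomes 3; next at j=0:; next u becomes 3; next p becomes -18; next u becomes -12; next final value 6
-4 != 6, so the rewrite changes behavior.
verdict: not equivalent; witness: x=-3, y=-6


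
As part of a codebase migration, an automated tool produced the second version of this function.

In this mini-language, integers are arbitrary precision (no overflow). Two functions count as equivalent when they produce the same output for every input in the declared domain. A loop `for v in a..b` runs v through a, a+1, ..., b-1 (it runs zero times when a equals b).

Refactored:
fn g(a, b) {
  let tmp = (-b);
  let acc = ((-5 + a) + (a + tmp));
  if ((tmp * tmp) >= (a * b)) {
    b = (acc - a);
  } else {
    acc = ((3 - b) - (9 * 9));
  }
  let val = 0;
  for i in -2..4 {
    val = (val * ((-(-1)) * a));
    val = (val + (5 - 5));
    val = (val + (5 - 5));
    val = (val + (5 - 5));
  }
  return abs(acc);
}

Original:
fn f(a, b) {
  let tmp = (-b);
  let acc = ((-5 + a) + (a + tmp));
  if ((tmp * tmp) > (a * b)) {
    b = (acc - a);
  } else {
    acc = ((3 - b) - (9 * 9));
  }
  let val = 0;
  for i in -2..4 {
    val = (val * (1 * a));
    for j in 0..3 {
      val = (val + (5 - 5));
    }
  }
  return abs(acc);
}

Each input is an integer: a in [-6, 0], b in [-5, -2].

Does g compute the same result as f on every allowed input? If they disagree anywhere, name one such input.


a=-5, b=-5 yields 73 from f but 10 from g.
verdict: not equivalent; witness: a=-5, b=-5


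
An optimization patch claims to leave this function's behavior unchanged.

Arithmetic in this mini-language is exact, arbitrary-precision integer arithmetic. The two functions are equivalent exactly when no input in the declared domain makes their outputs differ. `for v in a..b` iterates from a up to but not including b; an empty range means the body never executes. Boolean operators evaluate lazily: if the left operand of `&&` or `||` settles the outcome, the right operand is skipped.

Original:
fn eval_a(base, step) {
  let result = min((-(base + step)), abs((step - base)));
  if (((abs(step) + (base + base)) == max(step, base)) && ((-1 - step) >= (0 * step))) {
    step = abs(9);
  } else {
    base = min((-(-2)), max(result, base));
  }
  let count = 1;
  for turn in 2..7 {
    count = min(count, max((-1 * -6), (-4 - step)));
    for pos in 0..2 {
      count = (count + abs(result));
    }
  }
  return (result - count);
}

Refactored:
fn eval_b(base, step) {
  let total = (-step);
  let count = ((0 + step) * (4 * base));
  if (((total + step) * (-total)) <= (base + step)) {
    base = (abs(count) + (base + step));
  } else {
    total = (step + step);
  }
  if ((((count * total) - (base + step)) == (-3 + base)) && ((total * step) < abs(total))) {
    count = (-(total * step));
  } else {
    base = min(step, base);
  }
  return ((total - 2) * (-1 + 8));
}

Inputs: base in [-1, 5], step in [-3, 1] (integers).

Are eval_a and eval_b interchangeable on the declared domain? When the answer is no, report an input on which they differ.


The rewrite breaks on base=-1, step=-3, where the results are -8 and -56.
eval_a: result becomes 2; next (((abs(step) + (base + base)) == max(step, base)) && ((-1 - step) >= (0 * step))) evaluates to false; next base becomes 2; next count becomes 1; next at turn=2:; next count becomes 1; next at pos=0:; next count becomes 3; next at pos=1:; next count becomes 5; next at turn=3:; next count becomes 5; next at pos=0:; next count becomes 7; next at pos=1:; next count becomes 9; next at turn=4:; next count becomes 6; next at pos=0:; next count becomes 8; next at pos=1:; next count becomes 10; next at turn=5:; next count becomes 6; next at pos=0:; next count becomes 8; next at pos=1:; next count becomes 10; next at turn=6:; next count becomes 6; next at pos=0:; next count becomes 8; next at pos=1:; next count becomes 10; next final value -8
eval_b: total becomes 3; next count becomes 12; next (((total + step) * (-total)) <= (base + step)) evaluates to false; next total becomes -6; next ((((count * total) - (base + step)) == (-3 + base)) && ((total * step) < abs(total))) evaluates to false; next base becomes -3; next final value -56
verdict: not equivalent; witness: base=-1, step=-3


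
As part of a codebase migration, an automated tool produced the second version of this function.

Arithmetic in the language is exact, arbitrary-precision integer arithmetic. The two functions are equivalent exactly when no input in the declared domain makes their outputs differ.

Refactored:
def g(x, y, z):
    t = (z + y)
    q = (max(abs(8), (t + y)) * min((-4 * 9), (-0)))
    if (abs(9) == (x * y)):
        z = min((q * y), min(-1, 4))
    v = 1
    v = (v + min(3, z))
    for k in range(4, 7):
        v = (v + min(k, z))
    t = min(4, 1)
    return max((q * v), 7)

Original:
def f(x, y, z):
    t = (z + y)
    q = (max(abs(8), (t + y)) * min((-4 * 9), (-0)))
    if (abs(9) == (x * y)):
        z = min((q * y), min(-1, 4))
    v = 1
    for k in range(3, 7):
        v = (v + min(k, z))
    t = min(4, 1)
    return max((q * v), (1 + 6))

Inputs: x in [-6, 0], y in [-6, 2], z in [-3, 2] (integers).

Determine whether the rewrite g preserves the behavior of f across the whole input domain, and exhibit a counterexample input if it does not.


Comparing the listings, the differences include: min/max/abs usage differs, plus statement counts differ, plus constant usage differs, plus loop structure differs.
One worked example (x=0, y=-3, z=-1) — f: t=-4, then q=-288, then (abs(9) == (x * y)) is false, then v=1, then (k=3), then v=0, then (k=4), then v=-1, then (k=5), then v=-2, then (k=6), then v=-3, then t=1, then returns 864; g: t=-4, then q=-288, then (abs(9) == (x * y)) is false, then v=1, then v=0, then (k=4), then v=-1, then (k=5), then v=-2, then (k=6), then v=-3, then t=1, then returns 864; agreement on 864.
Checked all 378 inputs in the declared domain: the outputs agree on every one.
verdict: equivalent


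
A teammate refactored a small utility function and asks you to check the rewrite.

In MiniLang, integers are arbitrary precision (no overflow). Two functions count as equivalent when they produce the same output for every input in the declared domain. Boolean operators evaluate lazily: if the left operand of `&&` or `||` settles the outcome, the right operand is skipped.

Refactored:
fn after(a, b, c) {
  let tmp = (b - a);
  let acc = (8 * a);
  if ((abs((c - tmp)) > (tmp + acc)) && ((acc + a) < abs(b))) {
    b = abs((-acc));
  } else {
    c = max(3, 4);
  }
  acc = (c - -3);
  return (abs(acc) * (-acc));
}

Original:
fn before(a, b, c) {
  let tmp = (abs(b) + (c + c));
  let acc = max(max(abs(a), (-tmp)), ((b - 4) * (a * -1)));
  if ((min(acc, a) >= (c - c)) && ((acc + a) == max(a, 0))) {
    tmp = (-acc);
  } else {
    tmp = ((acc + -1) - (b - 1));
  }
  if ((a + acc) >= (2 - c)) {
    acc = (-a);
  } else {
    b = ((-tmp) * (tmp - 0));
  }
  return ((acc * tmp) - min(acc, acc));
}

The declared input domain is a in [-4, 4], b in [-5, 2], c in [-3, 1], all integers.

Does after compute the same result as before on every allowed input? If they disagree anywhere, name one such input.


a=-4, b=-5, c=-3 yields 32 from before but 0 from after.
verdict: not equivalent; witness: a=-4, b=-5, c=-3


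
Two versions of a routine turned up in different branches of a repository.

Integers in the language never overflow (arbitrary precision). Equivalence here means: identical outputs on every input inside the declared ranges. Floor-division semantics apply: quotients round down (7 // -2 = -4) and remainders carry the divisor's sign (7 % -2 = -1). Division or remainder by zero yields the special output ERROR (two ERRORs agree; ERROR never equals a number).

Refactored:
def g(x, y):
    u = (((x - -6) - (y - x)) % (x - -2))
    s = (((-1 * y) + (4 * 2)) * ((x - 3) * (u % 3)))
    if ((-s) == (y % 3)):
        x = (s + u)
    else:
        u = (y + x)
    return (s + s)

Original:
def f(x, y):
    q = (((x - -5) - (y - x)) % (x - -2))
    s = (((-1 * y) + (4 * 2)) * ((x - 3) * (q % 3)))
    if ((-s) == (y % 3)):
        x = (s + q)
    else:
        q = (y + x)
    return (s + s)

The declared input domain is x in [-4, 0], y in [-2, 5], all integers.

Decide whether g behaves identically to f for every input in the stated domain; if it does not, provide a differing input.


x=-4, y=-2 yields -280 from f but 0 from g.
verdict: not equivalent; witness: x=-4, y=-2


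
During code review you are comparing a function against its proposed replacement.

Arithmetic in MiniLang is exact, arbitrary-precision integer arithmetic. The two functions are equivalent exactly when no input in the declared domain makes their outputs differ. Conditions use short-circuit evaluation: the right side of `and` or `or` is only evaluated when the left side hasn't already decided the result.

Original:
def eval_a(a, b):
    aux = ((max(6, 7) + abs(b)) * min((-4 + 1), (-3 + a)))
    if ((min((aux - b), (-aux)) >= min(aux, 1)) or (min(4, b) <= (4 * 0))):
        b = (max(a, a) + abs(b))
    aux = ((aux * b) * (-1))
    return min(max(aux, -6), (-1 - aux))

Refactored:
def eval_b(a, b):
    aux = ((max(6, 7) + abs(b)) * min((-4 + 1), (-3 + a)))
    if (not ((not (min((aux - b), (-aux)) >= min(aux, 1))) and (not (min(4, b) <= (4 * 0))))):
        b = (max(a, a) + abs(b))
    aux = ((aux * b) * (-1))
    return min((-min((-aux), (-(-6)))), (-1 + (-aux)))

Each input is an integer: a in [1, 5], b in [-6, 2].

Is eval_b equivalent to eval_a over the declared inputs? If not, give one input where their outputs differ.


Side by side, the visible changes include: boolean connective usage differs; arithmetic usage differs; min/max/abs usage differs.
Tracing a=3, b=2: eval_a: aux := -27 | ((min((aux - b), (-aux)) >= min(aux, 1)) or (min(4, b) <= (4 * 0))): false | aux := 54 | result -55 | eval_b: aux := -27 | (not ((not (min((aux - b), (-aux)) >= min(aux, 1))) and (not (min(4, b) <= (4 * 0))))): false | aux := 54 | result -55 — matching result -55.
Checked all 45 inputs in the declared domain: the outputs agree on every one.
verdict: equivalent


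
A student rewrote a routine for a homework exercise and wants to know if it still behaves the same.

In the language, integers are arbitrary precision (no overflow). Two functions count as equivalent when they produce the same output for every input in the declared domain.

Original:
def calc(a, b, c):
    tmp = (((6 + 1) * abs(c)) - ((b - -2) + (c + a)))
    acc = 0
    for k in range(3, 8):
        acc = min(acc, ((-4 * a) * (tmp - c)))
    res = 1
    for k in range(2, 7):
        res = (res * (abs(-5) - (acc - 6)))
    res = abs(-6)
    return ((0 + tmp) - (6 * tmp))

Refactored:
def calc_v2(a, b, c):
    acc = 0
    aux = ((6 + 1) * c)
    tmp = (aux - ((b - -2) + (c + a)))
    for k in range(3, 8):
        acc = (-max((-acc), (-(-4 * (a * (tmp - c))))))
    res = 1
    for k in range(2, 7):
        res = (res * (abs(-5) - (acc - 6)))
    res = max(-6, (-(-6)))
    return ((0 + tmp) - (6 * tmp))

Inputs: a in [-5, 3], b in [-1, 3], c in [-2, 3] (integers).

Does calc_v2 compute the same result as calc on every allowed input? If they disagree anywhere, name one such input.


a=-5, b=-1, c=-2 yields -100 from calc but 40 from calc_v2.
verdict: not equivalent; witness: a=-5, b=-1, c=-2


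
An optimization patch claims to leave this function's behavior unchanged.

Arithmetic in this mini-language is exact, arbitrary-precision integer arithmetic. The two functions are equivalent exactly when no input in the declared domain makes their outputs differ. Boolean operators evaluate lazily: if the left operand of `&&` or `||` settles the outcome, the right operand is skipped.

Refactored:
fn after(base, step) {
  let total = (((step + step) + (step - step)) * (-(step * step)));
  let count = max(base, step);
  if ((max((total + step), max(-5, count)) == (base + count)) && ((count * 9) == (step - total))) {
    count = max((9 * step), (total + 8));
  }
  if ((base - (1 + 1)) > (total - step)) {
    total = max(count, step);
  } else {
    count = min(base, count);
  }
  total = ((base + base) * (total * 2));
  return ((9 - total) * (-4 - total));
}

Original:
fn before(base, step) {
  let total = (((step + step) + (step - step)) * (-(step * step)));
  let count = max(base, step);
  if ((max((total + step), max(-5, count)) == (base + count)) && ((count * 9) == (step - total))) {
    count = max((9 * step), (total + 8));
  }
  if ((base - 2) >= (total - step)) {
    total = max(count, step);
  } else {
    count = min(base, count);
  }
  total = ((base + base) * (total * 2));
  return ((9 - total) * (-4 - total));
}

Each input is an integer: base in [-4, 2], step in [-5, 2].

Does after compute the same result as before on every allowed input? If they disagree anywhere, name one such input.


Take base=-1, step=1.
before: total becomes -2; next count becomes 1; next ((max((total + step), max(-5, count)) == (base + count)) && ((count * 9) == (step - total))) evaluates to false; next ((base - 2) >= (total - step)) evaluates to true; next total becomes 1; next total becomes -4; next final value 0
after: total becomes -2; next count becomes 1; next ((max((total + step), max(-5, count)) == (base + count)) && ((count * 9) == (step - total))) evaluates to false; next ((base - (1 + 1)) > (total - step)) evaluates to false; next count becomes -1; next total becomes 8; next final value -12
0 vs -12 — the two versions disagree here.
verdict: not equivalent; witness: base=-1, step=1


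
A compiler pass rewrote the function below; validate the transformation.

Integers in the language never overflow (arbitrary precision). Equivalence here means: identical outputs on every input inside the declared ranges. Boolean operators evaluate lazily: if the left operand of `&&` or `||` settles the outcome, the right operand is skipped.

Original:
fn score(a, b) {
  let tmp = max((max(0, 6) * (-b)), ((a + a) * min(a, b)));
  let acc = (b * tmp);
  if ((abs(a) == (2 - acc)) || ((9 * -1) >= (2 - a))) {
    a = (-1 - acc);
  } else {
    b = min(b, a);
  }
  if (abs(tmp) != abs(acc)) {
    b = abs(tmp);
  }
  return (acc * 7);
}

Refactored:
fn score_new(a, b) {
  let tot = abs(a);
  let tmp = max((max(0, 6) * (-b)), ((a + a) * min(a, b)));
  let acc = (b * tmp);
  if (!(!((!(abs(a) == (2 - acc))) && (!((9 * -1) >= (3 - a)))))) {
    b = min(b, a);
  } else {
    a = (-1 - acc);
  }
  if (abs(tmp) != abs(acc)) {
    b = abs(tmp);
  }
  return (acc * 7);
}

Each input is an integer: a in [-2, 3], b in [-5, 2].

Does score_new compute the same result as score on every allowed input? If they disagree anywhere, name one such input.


The one real change (`2` became `3`) has no effect anywhere in the declared ranges; all 48 inputs agree.
verdict: equivalent


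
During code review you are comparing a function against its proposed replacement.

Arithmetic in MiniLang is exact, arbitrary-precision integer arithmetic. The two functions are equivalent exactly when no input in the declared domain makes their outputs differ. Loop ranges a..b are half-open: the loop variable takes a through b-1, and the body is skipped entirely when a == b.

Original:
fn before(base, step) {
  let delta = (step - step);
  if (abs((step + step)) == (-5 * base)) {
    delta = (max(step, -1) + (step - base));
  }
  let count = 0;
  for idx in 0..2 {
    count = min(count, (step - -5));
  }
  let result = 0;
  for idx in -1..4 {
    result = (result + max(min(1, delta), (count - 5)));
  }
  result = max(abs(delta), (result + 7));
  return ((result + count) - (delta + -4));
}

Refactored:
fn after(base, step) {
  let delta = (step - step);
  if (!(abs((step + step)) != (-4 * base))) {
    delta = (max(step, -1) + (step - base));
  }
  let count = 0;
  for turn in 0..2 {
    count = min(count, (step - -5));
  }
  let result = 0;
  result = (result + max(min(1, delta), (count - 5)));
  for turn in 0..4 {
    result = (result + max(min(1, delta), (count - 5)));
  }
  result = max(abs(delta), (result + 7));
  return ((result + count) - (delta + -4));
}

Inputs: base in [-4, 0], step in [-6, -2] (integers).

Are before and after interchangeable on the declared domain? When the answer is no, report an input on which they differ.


These are not equivalent — on base=-3, step=-6 the outputs split (10 vs 11).
before: delta := 0 | (abs((step + step)) == (-5 * base)): false | count := 0 | iter idx=0: | count := -1 | iter idx=1: | count := -1 | result := 0 | iter idx=-1: | result := 0 | iter idx=0: | result := 0 | iter idx=1: | result := 0 | iter idx=2: | result := 0 | iter idx=3: | result := 0 | result := 7 | result 10
after: delta := 0 | (!(abs((step + step)) != (-4 * base))): true | delta := -4 | count := 0 | iter turn=0: | count := -1 | iter turn=1: | count := -1 | result := 0 | result := -4 | iter turn=0: | result := -8 | iter turn=1: | result := -12 | iter turn=2: | result := -16 | iter turn=3: | result := -20 | result := 4 | result 11
verdict: not equivalent; witness: base=-3, step=-6


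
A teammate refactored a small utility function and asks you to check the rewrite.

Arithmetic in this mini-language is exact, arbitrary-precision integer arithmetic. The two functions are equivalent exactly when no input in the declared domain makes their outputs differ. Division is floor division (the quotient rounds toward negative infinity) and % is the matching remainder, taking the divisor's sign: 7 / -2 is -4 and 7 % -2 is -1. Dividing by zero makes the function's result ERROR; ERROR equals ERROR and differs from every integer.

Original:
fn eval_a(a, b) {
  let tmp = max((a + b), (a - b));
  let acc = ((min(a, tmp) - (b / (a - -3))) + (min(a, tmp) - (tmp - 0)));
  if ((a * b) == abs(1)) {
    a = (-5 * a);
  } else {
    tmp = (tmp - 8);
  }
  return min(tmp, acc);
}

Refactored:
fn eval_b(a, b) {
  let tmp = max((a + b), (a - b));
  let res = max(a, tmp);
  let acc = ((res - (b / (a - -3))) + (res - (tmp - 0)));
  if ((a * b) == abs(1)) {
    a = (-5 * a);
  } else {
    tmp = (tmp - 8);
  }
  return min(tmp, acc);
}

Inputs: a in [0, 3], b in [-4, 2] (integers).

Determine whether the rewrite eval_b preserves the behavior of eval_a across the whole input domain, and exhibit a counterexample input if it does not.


Take a=1, b=1.
eval_a: tmp = 2; acc = 0; ((a * b) == abs(1)) -> true; a = -5; return 0
eval_b: tmp = 2; res = 2; acc = 2; ((a * b) == abs(1)) -> true; a = -5; return 2
0 vs 2 — the two versions disagree here.
verdict: not equivalent; witness: a=1, b=1


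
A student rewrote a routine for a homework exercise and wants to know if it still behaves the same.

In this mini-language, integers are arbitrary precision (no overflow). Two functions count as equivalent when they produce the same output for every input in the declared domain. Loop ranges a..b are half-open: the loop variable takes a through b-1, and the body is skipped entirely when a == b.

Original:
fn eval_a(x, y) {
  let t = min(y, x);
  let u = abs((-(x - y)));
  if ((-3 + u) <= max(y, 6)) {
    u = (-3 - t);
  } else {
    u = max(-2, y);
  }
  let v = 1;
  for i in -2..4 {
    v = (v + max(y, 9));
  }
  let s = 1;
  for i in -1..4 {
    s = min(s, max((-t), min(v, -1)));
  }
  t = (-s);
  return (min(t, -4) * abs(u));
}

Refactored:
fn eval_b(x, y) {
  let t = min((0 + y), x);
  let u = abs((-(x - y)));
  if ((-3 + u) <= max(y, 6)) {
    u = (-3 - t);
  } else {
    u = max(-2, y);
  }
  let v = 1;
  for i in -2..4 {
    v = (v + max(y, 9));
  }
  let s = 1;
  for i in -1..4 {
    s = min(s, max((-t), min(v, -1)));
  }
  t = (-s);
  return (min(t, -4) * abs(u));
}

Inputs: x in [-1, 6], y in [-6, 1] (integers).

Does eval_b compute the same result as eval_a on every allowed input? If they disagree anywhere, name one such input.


Equivalent — the differences include constant usage differs, and arithmetic usage differs, yet no declared input distinguishes the two.
As a probe, take x=-1, y=-2: eval_a runs t=-2, then u=1, then ((-3 + u) <= max(y, 6)) is true, then u=-1, then v=1, then (i=-2), then v=10, then (i=-1), then v=19, then (i=0), then v=28, then (i=1), then v=37, then (i=2), then v=46, then (i=3), then v=55, then s=1, then (i=-1), then s=1, then (i=0), then s=1, then (i=1), then s=1, then (i=2), then s=1, then (i=3), then s=1, then t=-1, then returns -4; eval_b runs t=-2, then u=1, then ((-3 + u) <= max(y, 6)) is true, then u=-1, then v=1, then (i=-2), then v=10, then (i=-1), then v=19, then (i=0), then v=28, then (i=1), then v=37, then (i=2), then v=46, then (i=3), then v=55, then s=1, then (i=-1), then s=1, then (i=0), then s=1, then (i=1), then s=1, then (i=2), then s=1, then (i=3), then s=1, then t=-1, then returns -4; both end at -4.
Across all 64 domain points the two functions coincide.
verdict: equivalent
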